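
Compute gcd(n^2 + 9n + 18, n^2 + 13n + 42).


Factor each:
  n^2 + 9n + 18 = (n + 6)(n + 3)
  n^2 + 13n + 42 = (n + 6)(n + 7)
Common monic factor: n + 6


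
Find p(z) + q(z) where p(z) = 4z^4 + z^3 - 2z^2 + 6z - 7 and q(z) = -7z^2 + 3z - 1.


Align terms by degree and add:
  4z^4 + z^3 - 2z^2 + 6z - 7
  -7z^2 + 3z - 1
= 4z^4 + z^3 - 9z^2 + 9z - 8


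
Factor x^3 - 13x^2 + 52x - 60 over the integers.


Try integer roots (divisors of -60). x=2: p(2)=0.
Divide out (x - 2): quotient is x^2 - 11x + 30.
Factor the quadratic: (x - 5)(x - 6)
Result: (x - 2)(x - 5)(x - 6)


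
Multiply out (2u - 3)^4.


Expand (2u - 3)^4 by repeated multiplication:
  (2u - 3)^2 = 4u^2 - 12u + 9
  (2u - 3)^3 = 8u^3 - 36u^2 + 54u - 27
= 16u^4 - 96u^3 + 216u^2 - 216u + 81


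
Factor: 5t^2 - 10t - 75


Roots satisfy r1 + r2 = -b/a = 2 and r1*r2 = c/a = -15.
So r1 = -3, r2 = 5.
5t^2 - 10t - 75 = 5(t - r1)(t - r2) = 5(t + 3)(t - 5)


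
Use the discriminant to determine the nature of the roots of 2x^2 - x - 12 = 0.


D = b^2 - 4ac = (-1)^2 - 4(2)(-12) = 1 + 96 = 97
Since D > 0: two distinct irrational roots


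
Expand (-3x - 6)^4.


Expand (-3x - 6)^4 by repeated multiplication:
  (-3x - 6)^2 = 9x^2 + 36x + 36
  (-3x - 6)^3 = -27x^3 - 162x^2 - 324x - 216
= 81x^4 + 648x^3 + 1944x^2 + 2592x + 1296


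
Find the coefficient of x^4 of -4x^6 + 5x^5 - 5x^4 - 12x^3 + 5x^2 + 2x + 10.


Read off the coefficient of x^4: -5


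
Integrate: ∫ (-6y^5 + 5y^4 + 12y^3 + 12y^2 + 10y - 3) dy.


Reverse power rule on each term:
  ∫ -6y^5 dy = -y^6
  ∫ 5y^4 dy = y^5
  ∫ 12y^3 dy = 3y^4
  ∫ 12y^2 dy = 4y^3
  ∫ 10y dy = 5y^2
  ∫ -3 dy = -3y
F(y) = -y^6 + y^5 + 3y^4 + 4y^3 + 5y^2 - 3y + C


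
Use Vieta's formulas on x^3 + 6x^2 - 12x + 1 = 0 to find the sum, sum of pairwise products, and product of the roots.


Monic cubic x^3+bx^2+cx+d=0: sum=-b, pairwise sum=c, product=-d.
b=6, c=-12, d=1
r1+r2+r3 = -6
r1r2+r1r3+r2r3 = -12
r1r2r3 = -1


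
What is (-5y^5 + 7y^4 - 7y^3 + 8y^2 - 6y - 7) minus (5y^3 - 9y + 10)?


Distribute the minus sign:
  (-5y^5 + 7y^4 - 7y^3 + 8y^2 - 6y - 7)
- (5y^3 - 9y + 10)
Negate second polynomial: -5y^3 + 9y - 10
Add: -5y^5 + 7y^4 - 12y^3 + 8y^2 + 3y - 17


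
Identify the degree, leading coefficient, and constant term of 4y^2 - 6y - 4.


Highest power of y is 2, with coefficient 4. Constant term is -4.
Degree = 2, leading coefficient = 4, constant term = -4


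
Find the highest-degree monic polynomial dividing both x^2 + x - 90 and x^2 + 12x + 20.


Factor each:
  x^2 + x - 90 = (x + 10)(x - 9)
  x^2 + 12x + 20 = (x + 10)(x + 2)
Common monic factor: x + 10


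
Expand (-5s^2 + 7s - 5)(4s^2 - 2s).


Distribute each term of the first polynomial:
  (-5s^2)(4s^2 - 2s) = -20s^4 + 10s^3
  (7s)(4s^2 - 2s) = 28s^3 - 14s^2
  (-5)(4s^2 - 2s) = -20s^2 + 10s
Sum: -20s^4 + 38s^3 - 34s^2 + 10s


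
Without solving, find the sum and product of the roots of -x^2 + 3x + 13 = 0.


For ax^2+bx+c=0: sum = -b/a, product = c/a.
a=-1, b=3, c=13
Sum = -(3)/-1 = 3
Product = (13)/-1 = -13


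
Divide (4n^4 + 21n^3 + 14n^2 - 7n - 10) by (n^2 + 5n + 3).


(4n^4 + 21n^3 + 14n^2 - 7n - 10) / (n^2 + 5n + 3)
Step 1: 4n^2 * (n^2 + 5n + 3) = 4n^4 + 20n^3 + 12n^2; subtract.
Step 2: n * (n^2 + 5n + 3) = n^3 + 5n^2 + 3n; subtract.
Step 3: -3 * (n^2 + 5n + 3) = -3n^2 - 15n - 9; subtract.
Quotient: 4n^2 + n - 3, Remainder: 5n - 1


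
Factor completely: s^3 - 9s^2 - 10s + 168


Try integer roots (divisors of 168). s=6: p(6)=0.
Divide out (s - 6): quotient is s^2 - 3s - 28.
Factor the quadratic: (s - 7)(s + 4)
Result: (s - 6)(s - 7)(s + 4)


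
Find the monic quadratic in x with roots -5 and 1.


p(x) = (x + 5)(x - 1)
Expand: x^2 + 4x - 5


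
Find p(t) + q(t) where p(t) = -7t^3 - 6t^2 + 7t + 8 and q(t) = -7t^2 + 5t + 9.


Align terms by degree and add:
  -7t^3 - 6t^2 + 7t + 8
  -7t^2 + 5t + 9
= -7t^3 - 13t^2 + 12t + 17


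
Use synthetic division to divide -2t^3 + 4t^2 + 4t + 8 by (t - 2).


Synthetic division with c = 2. Coefficients: -2, 4, 4, 8
Bring down -2.
  -2 * 2 = -4; -4 + 4 = 0
  0 * 2 = 0; 0 + 4 = 4
  4 * 2 = 8; 8 + 8 = 16
Quotient: -2t^2 + 4, Remainder: 16


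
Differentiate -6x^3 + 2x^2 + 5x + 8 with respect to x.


Apply the power rule term by term:
  d/dx(-6x^3) = -18x^2
  d/dx(2x^2) = 4x
  d/dx(5x) = 5
  d/dx(8) = 0
p'(x) = -18x^2 + 4x + 5


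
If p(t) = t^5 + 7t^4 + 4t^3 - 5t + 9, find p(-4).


Using direct substitution:
  1 * (-4)^5 = -1024
  7 * (-4)^4 = 1792
  4 * (-4)^3 = -256
  0 * (-4)^2 = 0
  -5 * (-4)^1 = 20
  constant: 9
Sum = -1024 + 1792 - 256 + 0 + 20 + 9 = 541


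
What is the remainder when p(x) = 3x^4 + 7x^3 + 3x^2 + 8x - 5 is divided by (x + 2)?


By the Remainder Theorem, the remainder equals p(-2):
  3*(-2)^4 = 48
  7*(-2)^3 = -56
  3*(-2)^2 = 12
  8*(-2)^1 = -16
  constant: -5
Sum: 48 - 56 + 12 - 16 - 5 = -17


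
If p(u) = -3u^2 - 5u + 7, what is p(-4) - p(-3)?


p(-4) = -21
p(-3) = -5
p(-4) - p(-3) = -21 + 5 = -16


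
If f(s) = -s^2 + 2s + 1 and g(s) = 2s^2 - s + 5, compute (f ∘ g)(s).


Substitute g(s) into f:
f(g(s)) = -1*(2s^2 - s + 5)^2 + 2*(2s^2 - s + 5) + 1
(2s^2 - s + 5)^2 = 4s^4 - 4s^3 + 21s^2 - 10s + 25
Expand and combine: -4s^4 + 4s^3 - 17s^2 + 8s - 14


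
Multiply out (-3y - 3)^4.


Expand (-3y - 3)^4 by repeated multiplication:
  (-3y - 3)^2 = 9y^2 + 18y + 9
  (-3y - 3)^3 = -27y^3 - 81y^2 - 81y - 27
= 81y^4 + 324y^3 + 486y^2 + 324y + 81


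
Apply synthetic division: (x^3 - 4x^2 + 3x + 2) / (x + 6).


Synthetic division with c = -6. Coefficients: 1, -4, 3, 2
Bring down 1.
  1 * -6 = -6; -6 - 4 = -10
  -10 * -6 = 60; 60 + 3 = 63
  63 * -6 = -378; -378 + 2 = -376
Quotient: x^2 - 10x + 63, Remainder: -376


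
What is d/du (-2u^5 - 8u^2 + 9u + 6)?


Apply the power rule term by term:
  d/du(-2u^5) = -10u^4
  d/du(-8u^2) = -16u
  d/du(9u) = 9
  d/du(6) = 0
p'(u) = -10u^4 - 16u + 9


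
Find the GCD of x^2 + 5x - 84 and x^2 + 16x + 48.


Factor each:
  x^2 + 5x - 84 = (x + 12)(x - 7)
  x^2 + 16x + 48 = (x + 12)(x + 4)
Common monic factor: x + 12


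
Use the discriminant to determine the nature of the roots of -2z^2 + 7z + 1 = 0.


D = b^2 - 4ac = (7)^2 - 4(-2)(1) = 49 + 8 = 57
Since D > 0: two distinct irrational roots


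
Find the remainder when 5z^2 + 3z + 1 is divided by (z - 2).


By the Remainder Theorem, the remainder equals p(2):
  5*(2)^2 = 20
  3*(2)^1 = 6
  constant: 1
Sum: 20 + 6 + 1 = 27


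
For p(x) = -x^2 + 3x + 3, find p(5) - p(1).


p(5) = -7
p(1) = 5
p(5) - p(1) = -7 - 5 = -12


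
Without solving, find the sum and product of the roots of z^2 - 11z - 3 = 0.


For az^2+bz+c=0: sum = -b/a, product = c/a.
a=1, b=-11, c=-3
Sum = -(-11)/1 = 11
Product = (-3)/1 = -3


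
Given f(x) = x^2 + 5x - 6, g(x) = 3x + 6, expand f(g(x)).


Substitute g(x) into f:
f(g(x)) = 1*(3x + 6)^2 + 5*(3x + 6) + (-6)
(3x + 6)^2 = 9x^2 + 36x + 36
Expand and combine: 9x^2 + 51x + 60


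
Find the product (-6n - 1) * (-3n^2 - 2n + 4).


Distribute each term of the first polynomial:
  (-6n)(-3n^2 - 2n + 4) = 18n^3 + 12n^2 - 24n
  (-1)(-3n^2 - 2n + 4) = 3n^2 + 2n - 4
Sum: 18n^3 + 15n^2 - 22n - 4


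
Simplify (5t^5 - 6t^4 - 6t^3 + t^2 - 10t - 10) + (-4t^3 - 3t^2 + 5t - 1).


Align terms by degree and add:
  5t^5 - 6t^4 - 6t^3 + t^2 - 10t - 10
  -4t^3 - 3t^2 + 5t - 1
= 5t^5 - 6t^4 - 10t^3 - 2t^2 - 5t - 11


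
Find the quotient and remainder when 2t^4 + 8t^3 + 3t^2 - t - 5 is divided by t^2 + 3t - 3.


(2t^4 + 8t^3 + 3t^2 - t - 5) / (t^2 + 3t - 3)
Step 1: 2t^2 * (t^2 + 3t - 3) = 2t^4 + 6t^3 - 6t^2; subtract.
Step 2: 2t * (t^2 + 3t - 3) = 2t^3 + 6t^2 - 6t; subtract.
Step 3: 3 * (t^2 + 3t - 3) = 3t^2 + 9t - 9; subtract.
Quotient: 2t^2 + 2t + 3, Remainder: -4t + 4


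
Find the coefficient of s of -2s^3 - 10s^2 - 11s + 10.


Read off the coefficient of s: -11


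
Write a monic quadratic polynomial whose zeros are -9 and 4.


p(x) = (x + 9)(x - 4)
Expand: x^2 + 5x - 36


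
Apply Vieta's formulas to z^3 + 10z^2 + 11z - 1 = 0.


Monic cubic z^3+bz^2+cz+d=0: sum=-b, pairwise sum=c, product=-d.
b=10, c=11, d=-1
r1+r2+r3 = -10
r1r2+r1r3+r2r3 = 11
r1r2r3 = 1


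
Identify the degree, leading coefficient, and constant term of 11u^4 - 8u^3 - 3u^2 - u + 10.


Highest power of u is 4, with coefficient 11. Constant term is 10.
Degree = 4, leading coefficient = 11, constant term = 10


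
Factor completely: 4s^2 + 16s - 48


Roots satisfy r1 + r2 = -b/a = -4 and r1*r2 = c/a = -12.
So r1 = 2, r2 = -6.
4s^2 + 16s - 48 = 4(s - r1)(s - r2) = 4(s - 2)(s + 6)


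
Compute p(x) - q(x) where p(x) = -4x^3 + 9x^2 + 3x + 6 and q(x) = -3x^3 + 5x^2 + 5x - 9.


Distribute the minus sign:
  (-4x^3 + 9x^2 + 3x + 6)
- (-3x^3 + 5x^2 + 5x - 9)
Negate second polynomial: 3x^3 - 5x^2 - 5x + 9
Add: -x^3 + 4x^2 - 2x + 15


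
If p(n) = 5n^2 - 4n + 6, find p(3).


Using direct substitution:
  5 * (3)^2 = 45
  -4 * (3)^1 = -12
  constant: 6
Sum = 45 - 12 + 6 = 39


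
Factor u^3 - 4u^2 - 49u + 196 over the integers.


Try integer roots (divisors of 196). u=7: p(7)=0.
Divide out (u - 7): quotient is u^2 + 3u - 28.
Factor the quadratic: (u + 7)(u - 4)
Result: (u - 7)(u + 7)(u - 4)


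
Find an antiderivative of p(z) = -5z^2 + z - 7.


Reverse power rule on each term:
  ∫ -5z^2 dz = -(5/3)z^3
  ∫ z dz = (1/2)z^2
  ∫ -7 dz = -7z
F(z) = -(5/3)z^3 + (1/2)z^2 - 7z + C


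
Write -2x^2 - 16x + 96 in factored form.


Roots satisfy r1 + r2 = -b/a = -8 and r1*r2 = c/a = -48.
So r1 = 4, r2 = -12.
-2x^2 - 16x + 96 = -2(x - r1)(x - r2) = -2(x - 4)(x + 12)


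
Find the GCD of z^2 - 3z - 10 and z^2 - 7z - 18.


Factor each:
  z^2 - 3z - 10 = (z + 2)(z - 5)
  z^2 - 7z - 18 = (z + 2)(z - 9)
Common monic factor: z + 2


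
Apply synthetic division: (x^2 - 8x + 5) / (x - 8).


Synthetic division with c = 8. Coefficients: 1, -8, 5
Bring down 1.
  1 * 8 = 8; 8 - 8 = 0
  0 * 8 = 0; 0 + 5 = 5
Quotient: x, Remainder: 5


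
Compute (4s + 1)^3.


Expand (4s + 1)^3 by repeated multiplication:
  (4s + 1)^2 = 16s^2 + 8s + 1
= 64s^3 + 48s^2 + 12s + 1


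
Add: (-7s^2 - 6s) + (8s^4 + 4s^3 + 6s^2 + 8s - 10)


Align terms by degree and add:
  -7s^2 - 6s
+ 8s^4 + 4s^3 + 6s^2 + 8s - 10
= 8s^4 + 4s^3 - s^2 + 2s - 10


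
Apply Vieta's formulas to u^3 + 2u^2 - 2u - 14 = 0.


Monic cubic u^3+bu^2+cu+d=0: sum=-b, pairwise sum=c, product=-d.
b=2, c=-2, d=-14
r1+r2+r3 = -2
r1r2+r1r3+r2r3 = -2
r1r2r3 = 14


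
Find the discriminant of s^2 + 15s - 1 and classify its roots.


D = b^2 - 4ac = (15)^2 - 4(1)(-1) = 225 + 4 = 229
Since D > 0: two distinct irrational roots


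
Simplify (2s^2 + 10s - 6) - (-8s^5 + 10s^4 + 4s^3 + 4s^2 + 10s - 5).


Distribute the minus sign:
  (2s^2 + 10s - 6)
- (-8s^5 + 10s^4 + 4s^3 + 4s^2 + 10s - 5)
Negate second polynomial: 8s^5 - 10s^4 - 4s^3 - 4s^2 - 10s + 5
Add: 8s^5 - 10s^4 - 4s^3 - 2s^2 - 1


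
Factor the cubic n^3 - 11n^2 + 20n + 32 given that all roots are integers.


Try integer roots (divisors of 32). n=-1: p(-1)=0.
Divide out (n + 1): quotient is n^2 - 12n + 32.
Factor the quadratic: (n - 4)(n - 8)
Result: (n + 1)(n - 4)(n - 8)


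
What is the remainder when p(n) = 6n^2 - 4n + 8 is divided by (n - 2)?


By the Remainder Theorem, the remainder equals p(2):
  6*(2)^2 = 24
  -4*(2)^1 = -8
  constant: 8
Sum: 24 - 8 + 8 = 24


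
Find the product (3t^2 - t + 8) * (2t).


Distribute each term of the first polynomial:
  (3t^2)(2t) = 6t^3
  (-t)(2t) = -2t^2
  (8)(2t) = 16t
Sum: 6t^3 - 2t^2 + 16t


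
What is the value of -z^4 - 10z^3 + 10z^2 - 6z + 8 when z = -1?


Using direct substitution:
  -1 * (-1)^4 = -1
  -10 * (-1)^3 = 10
  10 * (-1)^2 = 10
  -6 * (-1)^1 = 6
  constant: 8
Sum = -1 + 10 + 10 + 6 + 8 = 33


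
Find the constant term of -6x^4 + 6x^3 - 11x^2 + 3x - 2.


Read off the constant term: -2


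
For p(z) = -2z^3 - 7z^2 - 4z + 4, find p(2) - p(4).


p(2) = -48
p(4) = -252
p(2) - p(4) = -48 + 252 = 204


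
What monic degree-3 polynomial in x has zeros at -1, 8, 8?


p(x) = (x + 1)(x - 8)(x - 8)
Expand: x^3 - 15x^2 + 48x + 64


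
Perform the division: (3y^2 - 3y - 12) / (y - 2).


(3y^2 - 3y - 12) / (y - 2)
Step 1: 3y * (y - 2) = 3y^2 - 6y; subtract.
Step 2: 3 * (y - 2) = 3y - 6; subtract.
Quotient: 3y + 3, Remainder: -6


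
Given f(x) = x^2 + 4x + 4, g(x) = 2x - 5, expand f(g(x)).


Substitute g(x) into f:
f(g(x)) = 1*(2x - 5)^2 + 4*(2x - 5) + 4
(2x - 5)^2 = 4x^2 - 20x + 25
Expand and combine: 4x^2 - 12x + 9


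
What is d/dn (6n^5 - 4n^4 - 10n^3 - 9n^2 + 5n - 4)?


Apply the power rule term by term:
  d/dn(6n^5) = 30n^4
  d/dn(-4n^4) = -16n^3
  d/dn(-10n^3) = -30n^2
  d/dn(-9n^2) = -18n
  d/dn(5n) = 5
  d/dn(-4) = 0
p'(n) = 30n^4 - 16n^3 - 30n^2 - 18n + 5


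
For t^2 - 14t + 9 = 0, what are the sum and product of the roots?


For at^2+bt+c=0: sum = -b/a, product = c/a.
a=1, b=-14, c=9
Sum = -(-14)/1 = 14
Product = (9)/1 = 9


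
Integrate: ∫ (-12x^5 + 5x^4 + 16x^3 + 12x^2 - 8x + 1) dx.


Reverse power rule on each term:
  ∫ -12x^5 dx = -2x^6
  ∫ 5x^4 dx = x^5
  ∫ 16x^3 dx = 4x^4
  ∫ 12x^2 dx = 4x^3
  ∫ -8x dx = -4x^2
  ∫ 1 dx = x
F(x) = -2x^6 + x^5 + 4x^4 + 4x^3 - 4x^2 + x + C


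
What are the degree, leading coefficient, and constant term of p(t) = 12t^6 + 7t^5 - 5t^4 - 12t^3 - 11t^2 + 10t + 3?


Highest power of t is 6, with coefficient 12. Constant term is 3.
Degree = 6, leading coefficient = 12, constant term = 3


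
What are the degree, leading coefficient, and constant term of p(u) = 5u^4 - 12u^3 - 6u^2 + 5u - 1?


Highest power of u is 4, with coefficient 5. Constant term is -1.
Degree = 4, leading coefficient = 5, constant term = -1


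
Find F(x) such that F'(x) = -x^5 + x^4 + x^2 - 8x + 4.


Reverse power rule on each term:
  ∫ -x^5 dx = -(1/6)x^6
  ∫ x^4 dx = (1/5)x^5
  ∫ x^2 dx = (1/3)x^3
  ∫ -8x dx = -4x^2
  ∫ 4 dx = 4x
F(x) = -(1/6)x^6 + (1/5)x^5 + (1/3)x^3 - 4x^2 + 4x + C


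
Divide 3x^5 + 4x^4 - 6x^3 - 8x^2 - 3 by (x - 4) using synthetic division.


Synthetic division with c = 4. Coefficients: 3, 4, -6, -8, 0, -3
Bring down 3.
  3 * 4 = 12; 12 + 4 = 16
  16 * 4 = 64; 64 - 6 = 58
  58 * 4 = 232; 232 - 8 = 224
  224 * 4 = 896; 896 + 0 = 896
  896 * 4 = 3584; 3584 - 3 = 3581
Quotient: 3x^4 + 16x^3 + 58x^2 + 224x + 896, Remainder: 3581


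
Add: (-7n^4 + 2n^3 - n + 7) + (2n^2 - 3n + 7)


Align terms by degree and add:
  -7n^4 + 2n^3 - n + 7
+ 2n^2 - 3n + 7
= -7n^4 + 2n^3 + 2n^2 - 4n + 14


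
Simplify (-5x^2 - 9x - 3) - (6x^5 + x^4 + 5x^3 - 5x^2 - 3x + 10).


Distribute the minus sign:
  (-5x^2 - 9x - 3)
- (6x^5 + x^4 + 5x^3 - 5x^2 - 3x + 10)
Negate second polynomial: -6x^5 - x^4 - 5x^3 + 5x^2 + 3x - 10
Add: -6x^5 - x^4 - 5x^3 - 6x - 13


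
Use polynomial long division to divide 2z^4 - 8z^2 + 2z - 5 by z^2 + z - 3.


(2z^4 - 8z^2 + 2z - 5) / (z^2 + z - 3)
Step 1: 2z^2 * (z^2 + z - 3) = 2z^4 + 2z^3 - 6z^2; subtract.
Step 2: -2z * (z^2 + z - 3) = -2z^3 - 2z^2 + 6z; subtract.
Step 3: 0 * (z^2 + z - 3) = 0; subtract.
Quotient: 2z^2 - 2z, Remainder: -4z - 5


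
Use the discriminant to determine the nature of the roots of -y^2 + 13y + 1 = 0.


D = b^2 - 4ac = (13)^2 - 4(-1)(1) = 169 + 4 = 173
Since D > 0: two distinct irrational roots


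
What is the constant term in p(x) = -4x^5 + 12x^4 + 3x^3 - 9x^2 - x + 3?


Read off the constant term: 3


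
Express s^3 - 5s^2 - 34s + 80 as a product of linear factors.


Try integer roots (divisors of 80). s=8: p(8)=0.
Divide out (s - 8): quotient is s^2 + 3s - 10.
Factor the quadratic: (s + 5)(s - 2)
Result: (s - 8)(s + 5)(s - 2)


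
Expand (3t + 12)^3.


Expand (3t + 12)^3 by repeated multiplication:
  (3t + 12)^2 = 9t^2 + 72t + 144
= 27t^3 + 324t^2 + 1296t + 1728


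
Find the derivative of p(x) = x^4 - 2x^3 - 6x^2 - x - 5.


Apply the power rule term by term:
  d/dx(x^4) = 4x^3
  d/dx(-2x^3) = -6x^2
  d/dx(-6x^2) = -12x
  d/dx(-x) = -1
  d/dx(-5) = 0
p'(x) = 4x^3 - 6x^2 - 12x - 1


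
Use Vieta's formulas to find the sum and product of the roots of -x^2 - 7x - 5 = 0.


For ax^2+bx+c=0: sum = -b/a, product = c/a.
a=-1, b=-7, c=-5
Sum = -(-7)/-1 = -7
Product = (-5)/-1 = 5


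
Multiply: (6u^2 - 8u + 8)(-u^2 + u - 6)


Distribute each term of the first polynomial:
  (6u^2)(-u^2 + u - 6) = -6u^4 + 6u^3 - 36u^2
  (-8u)(-u^2 + u - 6) = 8u^3 - 8u^2 + 48u
  (8)(-u^2 + u - 6) = -8u^2 + 8u - 48
Sum: -6u^4 + 14u^3 - 52u^2 + 56u - 48


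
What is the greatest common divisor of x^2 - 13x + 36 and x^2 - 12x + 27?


Factor each:
  x^2 - 13x + 36 = (x - 9)(x - 4)
  x^2 - 12x + 27 = (x - 9)(x - 3)
Common monic factor: x - 9


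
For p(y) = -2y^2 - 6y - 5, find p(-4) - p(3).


p(-4) = -13
p(3) = -41
p(-4) - p(3) = -13 + 41 = 28


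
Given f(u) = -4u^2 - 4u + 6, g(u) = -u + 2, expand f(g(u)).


Substitute g(u) into f:
f(g(u)) = -4*(-u + 2)^2 + (-4)*(-u + 2) + 6
(-u + 2)^2 = u^2 - 4u + 4
Expand and combine: -4u^2 + 20u - 18


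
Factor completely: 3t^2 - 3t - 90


Roots satisfy r1 + r2 = -b/a = 1 and r1*r2 = c/a = -30.
So r1 = -5, r2 = 6.
3t^2 - 3t - 90 = 3(t - r1)(t - r2) = 3(t + 5)(t - 6)


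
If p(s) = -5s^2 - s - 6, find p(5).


Using direct substitution:
  -5 * (5)^2 = -125
  -1 * (5)^1 = -5
  constant: -6
Sum = -125 - 5 - 6 = -136


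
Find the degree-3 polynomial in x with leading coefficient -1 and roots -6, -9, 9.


p(x) = -(x + 6)(x + 9)(x - 9)
Expand: -x^3 - 6x^2 + 81x + 486


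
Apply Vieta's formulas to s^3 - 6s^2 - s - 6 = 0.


Monic cubic s^3+bs^2+cs+d=0: sum=-b, pairwise sum=c, product=-d.
b=-6, c=-1, d=-6
r1+r2+r3 = 6
r1r2+r1r3+r2r3 = -1
r1r2r3 = 6


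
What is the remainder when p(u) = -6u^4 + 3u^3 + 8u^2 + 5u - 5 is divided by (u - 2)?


By the Remainder Theorem, the remainder equals p(2):
  -6*(2)^4 = -96
  3*(2)^3 = 24
  8*(2)^2 = 32
  5*(2)^1 = 10
  constant: -5
Sum: -96 + 24 + 32 + 10 - 5 = -35


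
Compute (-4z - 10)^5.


Expand (-4z - 10)^5 by repeated multiplication:
  (-4z - 10)^2 = 16z^2 + 80z + 100
  (-4z - 10)^3 = -64z^3 - 480z^2 - 1200z - 1000
  (-4z - 10)^4 = 256z^4 + 2560z^3 + 9600z^2 + 16000z + 10000
= -1024z^5 - 12800z^4 - 64000z^3 - 160000z^2 - 200000z - 100000


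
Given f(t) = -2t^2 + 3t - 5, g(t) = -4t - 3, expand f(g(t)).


Substitute g(t) into f:
f(g(t)) = -2*(-4t - 3)^2 + 3*(-4t - 3) + (-5)
(-4t - 3)^2 = 16t^2 + 24t + 9
Expand and combine: -32t^2 - 60t - 32


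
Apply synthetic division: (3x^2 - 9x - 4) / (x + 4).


Synthetic division with c = -4. Coefficients: 3, -9, -4
Bring down 3.
  3 * -4 = -12; -12 - 9 = -21
  -21 * -4 = 84; 84 - 4 = 80
Quotient: 3x - 21, Remainder: 80


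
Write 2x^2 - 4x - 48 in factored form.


Roots satisfy r1 + r2 = -b/a = 2 and r1*r2 = c/a = -24.
So r1 = -4, r2 = 6.
2x^2 - 4x - 48 = 2(x - r1)(x - r2) = 2(x + 4)(x - 6)


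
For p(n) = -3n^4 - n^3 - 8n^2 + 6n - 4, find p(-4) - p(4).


p(-4) = -860
p(4) = -940
p(-4) - p(4) = -860 + 940 = 80


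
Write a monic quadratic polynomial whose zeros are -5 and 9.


p(n) = (n + 5)(n - 9)
Expand: n^2 - 4n - 45


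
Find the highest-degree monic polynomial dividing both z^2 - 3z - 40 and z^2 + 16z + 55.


Factor each:
  z^2 - 3z - 40 = (z + 5)(z - 8)
  z^2 + 16z + 55 = (z + 5)(z + 11)
Common monic factor: z + 5


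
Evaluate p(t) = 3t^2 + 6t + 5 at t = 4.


Using direct substitution:
  3 * (4)^2 = 48
  6 * (4)^1 = 24
  constant: 5
Sum = 48 + 24 + 5 = 77


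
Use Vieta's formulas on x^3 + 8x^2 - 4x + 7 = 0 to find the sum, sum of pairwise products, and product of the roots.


Monic cubic x^3+bx^2+cx+d=0: sum=-b, pairwise sum=c, product=-d.
b=8, c=-4, d=7
r1+r2+r3 = -8
r1r2+r1r3+r2r3 = -4
r1r2r3 = -7


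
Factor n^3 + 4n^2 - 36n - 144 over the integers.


Try integer roots (divisors of -144). n=-4: p(-4)=0.
Divide out (n + 4): quotient is n^2 - 36.
Factor the quadratic: (n + 6)(n - 6)
Result: (n + 4)(n + 6)(n - 6)


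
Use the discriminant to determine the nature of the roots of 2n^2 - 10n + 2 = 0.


D = b^2 - 4ac = (-10)^2 - 4(2)(2) = 100 - 16 = 84
Since D > 0: two distinct irrational roots


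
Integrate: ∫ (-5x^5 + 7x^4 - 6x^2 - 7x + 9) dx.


Reverse power rule on each term:
  ∫ -5x^5 dx = -(5/6)x^6
  ∫ 7x^4 dx = (7/5)x^5
  ∫ -6x^2 dx = -2x^3
  ∫ -7x dx = -(7/2)x^2
  ∫ 9 dx = 9x
F(x) = -(5/6)x^6 + (7/5)x^5 - 2x^3 - (7/2)x^2 + 9x + C


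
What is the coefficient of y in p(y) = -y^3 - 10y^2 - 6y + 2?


Read off the coefficient of y: -6


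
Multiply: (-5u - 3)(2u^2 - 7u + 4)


Distribute each term of the first polynomial:
  (-5u)(2u^2 - 7u + 4) = -10u^3 + 35u^2 - 20u
  (-3)(2u^2 - 7u + 4) = -6u^2 + 21u - 12
Sum: -10u^3 + 29u^2 + u - 12


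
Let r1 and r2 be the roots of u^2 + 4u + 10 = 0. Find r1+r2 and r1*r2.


For au^2+bu+c=0: sum = -b/a, product = c/a.
a=1, b=4, c=10
Sum = -(4)/1 = -4
Product = (10)/1 = 10


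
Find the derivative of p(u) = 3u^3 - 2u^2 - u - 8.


Apply the power rule term by term:
  d/du(3u^3) = 9u^2
  d/du(-2u^2) = -4u
  d/du(-u) = -1
  d/du(-8) = 0
p'(u) = 9u^2 - 4u - 1


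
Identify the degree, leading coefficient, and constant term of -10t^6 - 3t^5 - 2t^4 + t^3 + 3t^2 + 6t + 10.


Highest power of t is 6, with coefficient -10. Constant term is 10.
Degree = 6, leading coefficient = -10, constant term = 10


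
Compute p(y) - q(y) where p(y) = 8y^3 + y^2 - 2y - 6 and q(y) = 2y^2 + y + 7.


Distribute the minus sign:
  (8y^3 + y^2 - 2y - 6)
- (2y^2 + y + 7)
Negate second polynomial: -2y^2 - y - 7
Add: 8y^3 - y^2 - 3y - 13


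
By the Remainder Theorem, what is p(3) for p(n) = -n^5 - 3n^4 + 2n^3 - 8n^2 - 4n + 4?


By the Remainder Theorem, the remainder equals p(3):
  -1*(3)^5 = -243
  -3*(3)^4 = -243
  2*(3)^3 = 54
  -8*(3)^2 = -72
  -4*(3)^1 = -12
  constant: 4
Sum: -243 - 243 + 54 - 72 - 12 + 4 = -512


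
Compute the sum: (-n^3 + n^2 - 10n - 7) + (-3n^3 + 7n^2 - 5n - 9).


Align terms by degree and add:
  -n^3 + n^2 - 10n - 7
  -3n^3 + 7n^2 - 5n - 9
= -4n^3 + 8n^2 - 15n - 16


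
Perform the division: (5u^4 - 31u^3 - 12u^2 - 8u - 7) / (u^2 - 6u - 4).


(5u^4 - 31u^3 - 12u^2 - 8u - 7) / (u^2 - 6u - 4)
Step 1: 5u^2 * (u^2 - 6u - 4) = 5u^4 - 30u^3 - 20u^2; subtract.
Step 2: -u * (u^2 - 6u - 4) = -u^3 + 6u^2 + 4u; subtract.
Step 3: 2 * (u^2 - 6u - 4) = 2u^2 - 12u - 8; subtract.
Quotient: 5u^2 - u + 2, Remainder: 1


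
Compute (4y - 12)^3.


Expand (4y - 12)^3 by repeated multiplication:
  (4y - 12)^2 = 16y^2 - 96y + 144
= 64y^3 - 576y^2 + 1728y - 1728


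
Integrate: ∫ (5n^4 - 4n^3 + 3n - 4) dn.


Reverse power rule on each term:
  ∫ 5n^4 dn = n^5
  ∫ -4n^3 dn = -n^4
  ∫ 3n dn = (3/2)n^2
  ∫ -4 dn = -4n
F(n) = n^5 - n^4 + (3/2)n^2 - 4n + C


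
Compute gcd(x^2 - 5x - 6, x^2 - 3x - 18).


Factor each:
  x^2 - 5x - 6 = (x - 6)(x + 1)
  x^2 - 3x - 18 = (x - 6)(x + 3)
Common monic factor: x - 6


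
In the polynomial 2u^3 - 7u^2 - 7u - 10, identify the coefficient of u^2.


Read off the coefficient of u^2: -7


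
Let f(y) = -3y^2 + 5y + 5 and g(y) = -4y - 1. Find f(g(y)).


Substitute g(y) into f:
f(g(y)) = -3*(-4y - 1)^2 + 5*(-4y - 1) + 5
(-4y - 1)^2 = 16y^2 + 8y + 1
Expand and combine: -48y^2 - 44y - 3


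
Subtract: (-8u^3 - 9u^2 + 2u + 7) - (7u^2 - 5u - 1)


Distribute the minus sign:
  (-8u^3 - 9u^2 + 2u + 7)
- (7u^2 - 5u - 1)
Negate second polynomial: -7u^2 + 5u + 1
Add: -8u^3 - 16u^2 + 7u + 8


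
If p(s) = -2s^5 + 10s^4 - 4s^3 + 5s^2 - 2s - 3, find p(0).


Using direct substitution:
  -2 * (0)^5 = 0
  10 * (0)^4 = 0
  -4 * (0)^3 = 0
  5 * (0)^2 = 0
  -2 * (0)^1 = 0
  constant: -3
Sum = 0 + 0 + 0 + 0 + 0 - 3 = -3


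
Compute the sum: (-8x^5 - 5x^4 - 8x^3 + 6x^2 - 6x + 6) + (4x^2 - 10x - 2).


Align terms by degree and add:
  -8x^5 - 5x^4 - 8x^3 + 6x^2 - 6x + 6
+ 4x^2 - 10x - 2
= -8x^5 - 5x^4 - 8x^3 + 10x^2 - 16x + 4


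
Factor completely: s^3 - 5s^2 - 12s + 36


Try integer roots (divisors of 36). s=2: p(2)=0.
Divide out (s - 2): quotient is s^2 - 3s - 18.
Factor the quadratic: (s - 6)(s + 3)
Result: (s - 2)(s - 6)(s + 3)


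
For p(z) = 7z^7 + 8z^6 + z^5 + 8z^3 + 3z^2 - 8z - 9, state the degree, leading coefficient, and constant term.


Highest power of z is 7, with coefficient 7. Constant term is -9.
Degree = 7, leading coefficient = 7, constant term = -9


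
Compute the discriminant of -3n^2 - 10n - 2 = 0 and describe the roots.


D = b^2 - 4ac = (-10)^2 - 4(-3)(-2) = 100 - 24 = 76
Since D > 0: two distinct irrational roots


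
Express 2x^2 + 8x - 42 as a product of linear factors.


Roots satisfy r1 + r2 = -b/a = -4 and r1*r2 = c/a = -21.
So r1 = 3, r2 = -7.
2x^2 + 8x - 42 = 2(x - r1)(x - r2) = 2(x - 3)(x + 7)


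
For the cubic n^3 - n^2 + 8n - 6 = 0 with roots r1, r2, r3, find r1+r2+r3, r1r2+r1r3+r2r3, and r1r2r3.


Monic cubic n^3+bn^2+cn+d=0: sum=-b, pairwise sum=c, product=-d.
b=-1, c=8, d=-6
r1+r2+r3 = 1
r1r2+r1r3+r2r3 = 8
r1r2r3 = 6


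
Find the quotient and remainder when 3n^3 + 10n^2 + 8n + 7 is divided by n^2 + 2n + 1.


(3n^3 + 10n^2 + 8n + 7) / (n^2 + 2n + 1)
Step 1: 3n * (n^2 + 2n + 1) = 3n^3 + 6n^2 + 3n; subtract.
Step 2: 4 * (n^2 + 2n + 1) = 4n^2 + 8n + 4; subtract.
Quotient: 3n + 4, Remainder: -3n + 3


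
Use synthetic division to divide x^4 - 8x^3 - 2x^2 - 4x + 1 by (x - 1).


Synthetic division with c = 1. Coefficients: 1, -8, -2, -4, 1
Bring down 1.
  1 * 1 = 1; 1 - 8 = -7
  -7 * 1 = -7; -7 - 2 = -9
  -9 * 1 = -9; -9 - 4 = -13
  -13 * 1 = -13; -13 + 1 = -12
Quotient: x^3 - 7x^2 - 9x - 13, Remainder: -12


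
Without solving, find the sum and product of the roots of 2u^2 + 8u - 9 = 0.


For au^2+bu+c=0: sum = -b/a, product = c/a.
a=2, b=8, c=-9
Sum = -(8)/2 = -4
Product = (-9)/2 = -9/2


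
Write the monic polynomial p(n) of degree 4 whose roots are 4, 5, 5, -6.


p(n) = (n - 4)(n - 5)(n - 5)(n + 6)
Expand: n^4 - 8n^3 - 19n^2 + 290n - 600


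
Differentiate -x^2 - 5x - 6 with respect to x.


Apply the power rule term by term:
  d/dx(-x^2) = -2x
  d/dx(-5x) = -5
  d/dx(-6) = 0
p'(x) = -2x - 5


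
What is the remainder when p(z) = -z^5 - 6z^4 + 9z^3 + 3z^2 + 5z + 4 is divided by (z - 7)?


By the Remainder Theorem, the remainder equals p(7):
  -1*(7)^5 = -16807
  -6*(7)^4 = -14406
  9*(7)^3 = 3087
  3*(7)^2 = 147
  5*(7)^1 = 35
  constant: 4
Sum: -16807 - 14406 + 3087 + 147 + 35 + 4 = -27940


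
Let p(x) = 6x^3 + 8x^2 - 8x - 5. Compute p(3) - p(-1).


p(3) = 205
p(-1) = 5
p(3) - p(-1) = 205 - 5 = 200


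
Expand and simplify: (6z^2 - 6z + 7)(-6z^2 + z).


Distribute each term of the first polynomial:
  (6z^2)(-6z^2 + z) = -36z^4 + 6z^3
  (-6z)(-6z^2 + z) = 36z^3 - 6z^2
  (7)(-6z^2 + z) = -42z^2 + 7z
Sum: -36z^4 + 42z^3 - 48z^2 + 7z


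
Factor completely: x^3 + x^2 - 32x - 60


Try integer roots (divisors of -60). x=-2: p(-2)=0.
Divide out (x + 2): quotient is x^2 - x - 30.
Factor the quadratic: (x - 6)(x + 5)
Result: (x + 2)(x - 6)(x + 5)


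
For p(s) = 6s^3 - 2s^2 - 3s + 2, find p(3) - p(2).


p(3) = 137
p(2) = 36
p(3) - p(2) = 137 - 36 = 101


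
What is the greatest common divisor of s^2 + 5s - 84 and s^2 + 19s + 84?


Factor each:
  s^2 + 5s - 84 = (s + 12)(s - 7)
  s^2 + 19s + 84 = (s + 12)(s + 7)
Common monic factor: s + 12


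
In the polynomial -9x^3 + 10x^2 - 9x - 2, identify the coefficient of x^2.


Read off the coefficient of x^2: 10


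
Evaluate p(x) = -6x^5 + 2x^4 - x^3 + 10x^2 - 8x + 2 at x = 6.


Using direct substitution:
  -6 * (6)^5 = -46656
  2 * (6)^4 = 2592
  -1 * (6)^3 = -216
  10 * (6)^2 = 360
  -8 * (6)^1 = -48
  constant: 2
Sum = -46656 + 2592 - 216 + 360 - 48 + 2 = -43966


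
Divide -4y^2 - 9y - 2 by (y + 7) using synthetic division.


Synthetic division with c = -7. Coefficients: -4, -9, -2
Bring down -4.
  -4 * -7 = 28; 28 - 9 = 19
  19 * -7 = -133; -133 - 2 = -135
Quotient: -4y + 19, Remainder: -135


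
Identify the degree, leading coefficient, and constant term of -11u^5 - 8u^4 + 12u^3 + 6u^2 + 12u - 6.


Highest power of u is 5, with coefficient -11. Constant term is -6.
Degree = 5, leading coefficient = -11, constant term = -6


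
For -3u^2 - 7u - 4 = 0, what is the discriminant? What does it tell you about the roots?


D = b^2 - 4ac = (-7)^2 - 4(-3)(-4) = 49 - 48 = 1
Since D > 0: two distinct rational roots


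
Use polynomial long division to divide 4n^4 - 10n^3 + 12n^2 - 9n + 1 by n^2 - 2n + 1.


(4n^4 - 10n^3 + 12n^2 - 9n + 1) / (n^2 - 2n + 1)
Step 1: 4n^2 * (n^2 - 2n + 1) = 4n^4 - 8n^3 + 4n^2; subtract.
Step 2: -2n * (n^2 - 2n + 1) = -2n^3 + 4n^2 - 2n; subtract.
Step 3: 4 * (n^2 - 2n + 1) = 4n^2 - 8n + 4; subtract.
Quotient: 4n^2 - 2n + 4, Remainder: n - 3


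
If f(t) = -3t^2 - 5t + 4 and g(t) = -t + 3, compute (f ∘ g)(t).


Substitute g(t) into f:
f(g(t)) = -3*(-t + 3)^2 + (-5)*(-t + 3) + 4
(-t + 3)^2 = t^2 - 6t + 9
Expand and combine: -3t^2 + 23t - 38


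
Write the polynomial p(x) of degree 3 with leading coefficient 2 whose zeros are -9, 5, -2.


p(x) = 2(x + 9)(x - 5)(x + 2)
Expand: 2x^3 + 12x^2 - 74x - 180


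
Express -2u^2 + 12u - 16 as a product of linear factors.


Roots satisfy r1 + r2 = -b/a = 6 and r1*r2 = c/a = 8.
So r1 = 4, r2 = 2.
-2u^2 + 12u - 16 = -2(u - r1)(u - r2) = -2(u - 4)(u - 2)


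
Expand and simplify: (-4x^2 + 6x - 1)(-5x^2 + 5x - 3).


Distribute each term of the first polynomial:
  (-4x^2)(-5x^2 + 5x - 3) = 20x^4 - 20x^3 + 12x^2
  (6x)(-5x^2 + 5x - 3) = -30x^3 + 30x^2 - 18x
  (-1)(-5x^2 + 5x - 3) = 5x^2 - 5x + 3
Sum: 20x^4 - 50x^3 + 47x^2 - 23x + 3


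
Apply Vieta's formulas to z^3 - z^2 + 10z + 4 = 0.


Monic cubic z^3+bz^2+cz+d=0: sum=-b, pairwise sum=c, product=-d.
b=-1, c=10, d=4
r1+r2+r3 = 1
r1r2+r1r3+r2r3 = 10
r1r2r3 = -4


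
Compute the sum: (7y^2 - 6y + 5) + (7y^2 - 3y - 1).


Align terms by degree and add:
  7y^2 - 6y + 5
+ 7y^2 - 3y - 1
= 14y^2 - 9y + 4


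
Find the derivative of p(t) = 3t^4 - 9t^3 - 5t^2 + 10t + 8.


Apply the power rule term by term:
  d/dt(3t^4) = 12t^3
  d/dt(-9t^3) = -27t^2
  d/dt(-5t^2) = -10t
  d/dt(10t) = 10
  d/dt(8) = 0
p'(t) = 12t^3 - 27t^2 - 10t + 10


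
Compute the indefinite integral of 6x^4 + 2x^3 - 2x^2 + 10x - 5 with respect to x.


Reverse power rule on each term:
  ∫ 6x^4 dx = (6/5)x^5
  ∫ 2x^3 dx = (1/2)x^4
  ∫ -2x^2 dx = -(2/3)x^3
  ∫ 10x dx = 5x^2
  ∫ -5 dx = -5x
F(x) = (6/5)x^5 + (1/2)x^4 - (2/3)x^3 + 5x^2 - 5x + C


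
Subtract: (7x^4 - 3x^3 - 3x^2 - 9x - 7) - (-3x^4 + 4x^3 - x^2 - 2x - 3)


Distribute the minus sign:
  (7x^4 - 3x^3 - 3x^2 - 9x - 7)
- (-3x^4 + 4x^3 - x^2 - 2x - 3)
Negate second polynomial: 3x^4 - 4x^3 + x^2 + 2x + 3
Add: 10x^4 - 7x^3 - 2x^2 - 7x - 4


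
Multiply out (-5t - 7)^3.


Expand (-5t - 7)^3 by repeated multiplication:
  (-5t - 7)^2 = 25t^2 + 70t + 49
= -125t^3 - 525t^2 - 735t - 343


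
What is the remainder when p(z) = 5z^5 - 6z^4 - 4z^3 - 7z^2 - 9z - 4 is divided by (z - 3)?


By the Remainder Theorem, the remainder equals p(3):
  5*(3)^5 = 1215
  -6*(3)^4 = -486
  -4*(3)^3 = -108
  -7*(3)^2 = -63
  -9*(3)^1 = -27
  constant: -4
Sum: 1215 - 486 - 108 - 63 - 27 - 4 = 527


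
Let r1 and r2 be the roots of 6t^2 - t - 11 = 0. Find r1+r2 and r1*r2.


For at^2+bt+c=0: sum = -b/a, product = c/a.
a=6, b=-1, c=-11
Sum = -(-1)/6 = 1/6
Product = (-11)/6 = -11/6


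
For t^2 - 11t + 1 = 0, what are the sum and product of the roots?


For at^2+bt+c=0: sum = -b/a, product = c/a.
a=1, b=-11, c=1
Sum = -(-11)/1 = 11
Product = (1)/1 = 1


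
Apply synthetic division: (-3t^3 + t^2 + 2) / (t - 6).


Synthetic division with c = 6. Coefficients: -3, 1, 0, 2
Bring down -3.
  -3 * 6 = -18; -18 + 1 = -17
  -17 * 6 = -102; -102 + 0 = -102
  -102 * 6 = -612; -612 + 2 = -610
Quotient: -3t^2 - 17t - 102, Remainder: -610


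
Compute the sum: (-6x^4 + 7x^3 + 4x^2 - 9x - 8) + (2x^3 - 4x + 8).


Align terms by degree and add:
  -6x^4 + 7x^3 + 4x^2 - 9x - 8
+ 2x^3 - 4x + 8
= -6x^4 + 9x^3 + 4x^2 - 13x


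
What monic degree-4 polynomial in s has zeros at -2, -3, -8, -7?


p(s) = (s + 2)(s + 3)(s + 8)(s + 7)
Expand: s^4 + 20s^3 + 137s^2 + 370s + 336


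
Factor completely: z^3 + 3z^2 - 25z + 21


Try integer roots (divisors of 21). z=-7: p(-7)=0.
Divide out (z + 7): quotient is z^2 - 4z + 3.
Factor the quadratic: (z - 1)(z - 3)
Result: (z + 7)(z - 1)(z - 3)


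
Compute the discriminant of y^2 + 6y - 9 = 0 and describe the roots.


D = b^2 - 4ac = (6)^2 - 4(1)(-9) = 36 + 36 = 72
Since D > 0: two distinct irrational roots


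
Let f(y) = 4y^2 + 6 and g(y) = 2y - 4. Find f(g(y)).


Substitute g(y) into f:
f(g(y)) = 4*(2y - 4)^2 + 6
(2y - 4)^2 = 4y^2 - 16y + 16
Expand and combine: 16y^2 - 64y + 70


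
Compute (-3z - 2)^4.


Expand (-3z - 2)^4 by repeated multiplication:
  (-3z - 2)^2 = 9z^2 + 12z + 4
  (-3z - 2)^3 = -27z^3 - 54z^2 - 36z - 8
= 81z^4 + 216z^3 + 216z^2 + 96z + 16


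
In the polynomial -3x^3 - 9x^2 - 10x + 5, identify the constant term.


Read off the constant term: 5


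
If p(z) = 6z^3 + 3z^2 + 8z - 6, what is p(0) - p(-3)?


p(0) = -6
p(-3) = -165
p(0) - p(-3) = -6 + 165 = 159


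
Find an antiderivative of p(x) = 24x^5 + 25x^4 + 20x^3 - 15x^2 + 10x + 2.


Reverse power rule on each term:
  ∫ 24x^5 dx = 4x^6
  ∫ 25x^4 dx = 5x^5
  ∫ 20x^3 dx = 5x^4
  ∫ -15x^2 dx = -5x^3
  ∫ 10x dx = 5x^2
  ∫ 2 dx = 2x
F(x) = 4x^6 + 5x^5 + 5x^4 - 5x^3 + 5x^2 + 2x + C


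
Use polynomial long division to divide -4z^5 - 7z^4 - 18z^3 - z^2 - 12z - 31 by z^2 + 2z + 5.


(-4z^5 - 7z^4 - 18z^3 - z^2 - 12z - 31) / (z^2 + 2z + 5)
Step 1: -4z^3 * (z^2 + 2z + 5) = -4z^5 - 8z^4 - 20z^3; subtract.
Step 2: z^2 * (z^2 + 2z + 5) = z^4 + 2z^3 + 5z^2; subtract.
Step 3: 0 * (z^2 + 2z + 5) = 0; subtract.
Step 4: -6 * (z^2 + 2z + 5) = -6z^2 - 12z - 30; subtract.
Quotient: -4z^3 + z^2 - 6, Remainder: -1


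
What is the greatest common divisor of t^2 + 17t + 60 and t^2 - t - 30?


Factor each:
  t^2 + 17t + 60 = (t + 5)(t + 12)
  t^2 - t - 30 = (t + 5)(t - 6)
Common monic factor: t + 5


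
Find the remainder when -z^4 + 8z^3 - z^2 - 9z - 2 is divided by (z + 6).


By the Remainder Theorem, the remainder equals p(-6):
  -1*(-6)^4 = -1296
  8*(-6)^3 = -1728
  -1*(-6)^2 = -36
  -9*(-6)^1 = 54
  constant: -2
Sum: -1296 - 1728 - 36 + 54 - 2 = -3008


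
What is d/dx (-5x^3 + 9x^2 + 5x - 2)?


Apply the power rule term by term:
  d/dx(-5x^3) = -15x^2
  d/dx(9x^2) = 18x
  d/dx(5x) = 5
  d/dx(-2) = 0
p'(x) = -15x^2 + 18x + 5


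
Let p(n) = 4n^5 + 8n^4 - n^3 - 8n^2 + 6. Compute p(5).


Using direct substitution:
  4 * (5)^5 = 12500
  8 * (5)^4 = 5000
  -1 * (5)^3 = -125
  -8 * (5)^2 = -200
  0 * (5)^1 = 0
  constant: 6
Sum = 12500 + 5000 - 125 - 200 + 0 + 6 = 17181


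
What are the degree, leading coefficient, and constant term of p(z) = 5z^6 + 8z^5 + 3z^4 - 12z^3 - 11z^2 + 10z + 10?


Highest power of z is 6, with coefficient 5. Constant term is 10.
Degree = 6, leading coefficient = 5, constant term = 10


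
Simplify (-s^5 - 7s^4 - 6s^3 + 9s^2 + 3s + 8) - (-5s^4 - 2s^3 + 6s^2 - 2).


Distribute the minus sign:
  (-s^5 - 7s^4 - 6s^3 + 9s^2 + 3s + 8)
- (-5s^4 - 2s^3 + 6s^2 - 2)
Negate second polynomial: 5s^4 + 2s^3 - 6s^2 + 2
Add: -s^5 - 2s^4 - 4s^3 + 3s^2 + 3s + 10


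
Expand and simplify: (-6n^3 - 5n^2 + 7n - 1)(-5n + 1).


Distribute each term of the first polynomial:
  (-6n^3)(-5n + 1) = 30n^4 - 6n^3
  (-5n^2)(-5n + 1) = 25n^3 - 5n^2
  (7n)(-5n + 1) = -35n^2 + 7n
  (-1)(-5n + 1) = 5n - 1
Sum: 30n^4 + 19n^3 - 40n^2 + 12n - 1


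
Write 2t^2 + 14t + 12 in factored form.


Roots satisfy r1 + r2 = -b/a = -7 and r1*r2 = c/a = 6.
So r1 = -1, r2 = -6.
2t^2 + 14t + 12 = 2(t - r1)(t - r2) = 2(t + 1)(t + 6)


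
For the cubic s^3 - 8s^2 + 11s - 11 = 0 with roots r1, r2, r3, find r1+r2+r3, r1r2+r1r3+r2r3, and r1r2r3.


Monic cubic s^3+bs^2+cs+d=0: sum=-b, pairwise sum=c, product=-d.
b=-8, c=11, d=-11
r1+r2+r3 = 8
r1r2+r1r3+r2r3 = 11
r1r2r3 = 11


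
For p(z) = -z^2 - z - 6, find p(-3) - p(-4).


p(-3) = -12
p(-4) = -18
p(-3) - p(-4) = -12 + 18 = 6


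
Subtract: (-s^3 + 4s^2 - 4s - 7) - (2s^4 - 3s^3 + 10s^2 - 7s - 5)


Distribute the minus sign:
  (-s^3 + 4s^2 - 4s - 7)
- (2s^4 - 3s^3 + 10s^2 - 7s - 5)
Negate second polynomial: -2s^4 + 3s^3 - 10s^2 + 7s + 5
Add: -2s^4 + 2s^3 - 6s^2 + 3s - 2


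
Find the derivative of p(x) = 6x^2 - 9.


Apply the power rule term by term:
  d/dx(6x^2) = 12x
  d/dx(-9) = 0
p'(x) = 12x


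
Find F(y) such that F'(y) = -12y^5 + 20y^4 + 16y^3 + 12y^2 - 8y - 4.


Reverse power rule on each term:
  ∫ -12y^5 dy = -2y^6
  ∫ 20y^4 dy = 4y^5
  ∫ 16y^3 dy = 4y^4
  ∫ 12y^2 dy = 4y^3
  ∫ -8y dy = -4y^2
  ∫ -4 dy = -4y
F(y) = -2y^6 + 4y^5 + 4y^4 + 4y^3 - 4y^2 - 4y + C


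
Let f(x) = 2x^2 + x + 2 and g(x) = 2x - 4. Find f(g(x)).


Substitute g(x) into f:
f(g(x)) = 2*(2x - 4)^2 + 1*(2x - 4) + 2
(2x - 4)^2 = 4x^2 - 16x + 16
Expand and combine: 8x^2 - 30x + 30


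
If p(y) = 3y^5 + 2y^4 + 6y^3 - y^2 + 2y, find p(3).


Using direct substitution:
  3 * (3)^5 = 729
  2 * (3)^4 = 162
  6 * (3)^3 = 162
  -1 * (3)^2 = -9
  2 * (3)^1 = 6
  constant: 0
Sum = 729 + 162 + 162 - 9 + 6 + 0 = 1050


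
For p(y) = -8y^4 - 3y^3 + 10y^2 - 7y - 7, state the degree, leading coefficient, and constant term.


Highest power of y is 4, with coefficient -8. Constant term is -7.
Degree = 4, leading coefficient = -8, constant term = -7


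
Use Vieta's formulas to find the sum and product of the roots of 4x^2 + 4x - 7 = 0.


For ax^2+bx+c=0: sum = -b/a, product = c/a.
a=4, b=4, c=-7
Sum = -(4)/4 = -1
Product = (-7)/4 = -7/4


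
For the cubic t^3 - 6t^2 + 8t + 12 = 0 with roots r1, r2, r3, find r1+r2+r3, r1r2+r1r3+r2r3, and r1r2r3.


Monic cubic t^3+bt^2+ct+d=0: sum=-b, pairwise sum=c, product=-d.
b=-6, c=8, d=12
r1+r2+r3 = 6
r1r2+r1r3+r2r3 = 8
r1r2r3 = -12


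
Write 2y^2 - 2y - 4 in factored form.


Roots satisfy r1 + r2 = -b/a = 1 and r1*r2 = c/a = -2.
So r1 = -1, r2 = 2.
2y^2 - 2y - 4 = 2(y - r1)(y - r2) = 2(y + 1)(y - 2)


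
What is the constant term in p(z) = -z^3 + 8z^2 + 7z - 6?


Read off the constant term: -6


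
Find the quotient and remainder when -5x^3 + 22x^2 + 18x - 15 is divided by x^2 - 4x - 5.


(-5x^3 + 22x^2 + 18x - 15) / (x^2 - 4x - 5)
Step 1: -5x * (x^2 - 4x - 5) = -5x^3 + 20x^2 + 25x; subtract.
Step 2: 2 * (x^2 - 4x - 5) = 2x^2 - 8x - 10; subtract.
Quotient: -5x + 2, Remainder: x - 5


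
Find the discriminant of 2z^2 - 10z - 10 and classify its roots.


D = b^2 - 4ac = (-10)^2 - 4(2)(-10) = 100 + 80 = 180
Since D > 0: two distinct irrational roots


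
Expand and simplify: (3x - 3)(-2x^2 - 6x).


Distribute each term of the first polynomial:
  (3x)(-2x^2 - 6x) = -6x^3 - 18x^2
  (-3)(-2x^2 - 6x) = 6x^2 + 18x
Sum: -6x^3 - 12x^2 + 18x


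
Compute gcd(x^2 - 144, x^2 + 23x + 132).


Factor each:
  x^2 - 144 = (x + 12)(x - 12)
  x^2 + 23x + 132 = (x + 12)(x + 11)
Common monic factor: x + 12


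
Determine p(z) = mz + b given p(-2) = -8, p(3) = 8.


p(z) = mz + b. Using p(-2)=-8, p(3)=8:
m = (-8 - 8)/(-2 - 3) = -16/-5 = 16/5
b = -8 - m*(-2) = -8 + 32/5 = -8/5
p(z) = (16/5)z - (8/5)


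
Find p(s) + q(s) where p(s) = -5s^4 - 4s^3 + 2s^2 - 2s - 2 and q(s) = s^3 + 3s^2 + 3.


Align terms by degree and add:
  -5s^4 - 4s^3 + 2s^2 - 2s - 2
+ s^3 + 3s^2 + 3
= -5s^4 - 3s^3 + 5s^2 - 2s + 1


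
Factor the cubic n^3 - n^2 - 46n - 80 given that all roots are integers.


Try integer roots (divisors of -80). n=-5: p(-5)=0.
Divide out (n + 5): quotient is n^2 - 6n - 16.
Factor the quadratic: (n + 2)(n - 8)
Result: (n + 5)(n + 2)(n - 8)
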